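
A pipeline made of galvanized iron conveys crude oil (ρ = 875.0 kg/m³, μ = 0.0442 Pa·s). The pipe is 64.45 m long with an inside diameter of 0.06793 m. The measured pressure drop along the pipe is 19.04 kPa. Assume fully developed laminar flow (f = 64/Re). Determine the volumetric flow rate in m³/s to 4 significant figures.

For laminar flow, f = 64/Re with Re = ρVD/μ, so Darcy-Weisbach reduces to ΔP = 32μLV/D². Solving for V: V = ΔP·D²/(32μL) = 1.904e+04·(0.06793)²/(32·0.0442·64.45) = 0.9638 m/s.
Check: Re = ρVD/μ = 875·0.9638·0.06793/0.0442 = 1296 < 2300, so the laminar assumption holds.
Q = V·A = 0.9638·(π/4·0.06793²) = 0.003493 m³/s = 0.003493 m³/s.

Q ≈ 0.003493 m³/s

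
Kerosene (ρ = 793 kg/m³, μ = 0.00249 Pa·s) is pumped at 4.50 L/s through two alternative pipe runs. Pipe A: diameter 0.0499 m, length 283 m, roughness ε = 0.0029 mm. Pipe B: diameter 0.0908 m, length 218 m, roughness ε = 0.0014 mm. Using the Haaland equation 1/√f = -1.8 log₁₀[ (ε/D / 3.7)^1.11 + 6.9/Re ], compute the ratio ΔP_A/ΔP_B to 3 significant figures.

ΔP_A/ΔP_B ≈ 22.5

Pipe A: V = Q/A = 0.0045/0.001956 = 2.301 m/s; Re = 3.657e+04; ε/D = 5.81e-05; Haaland → f = 0.02238; ΔP_A = f(L/D)(ρV²/2) = 2.665e+05 Pa.
Pipe B: V = Q/A = 0.0045/0.006475 = 0.6949 m/s; Re = 2.01e+04; ε/D = 1.54e-05; Haaland → f = 0.02574; ΔP_B = f(L/D)(ρV²/2) = 1.183e+04 Pa.
ΔP_A/ΔP_B = 2.665e+05/1.183e+04 = 22.5.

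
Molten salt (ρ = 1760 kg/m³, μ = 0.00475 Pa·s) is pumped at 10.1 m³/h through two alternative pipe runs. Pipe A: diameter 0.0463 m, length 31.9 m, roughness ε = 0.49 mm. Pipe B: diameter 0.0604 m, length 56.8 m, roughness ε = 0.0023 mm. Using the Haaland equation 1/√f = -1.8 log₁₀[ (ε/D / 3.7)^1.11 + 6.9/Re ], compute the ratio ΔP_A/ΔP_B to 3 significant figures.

ΔP_A/ΔP_B ≈ 3.41

Pipe A: V = Q/A = 0.002806/0.001684 = 1.666 m/s; Re = 2.859e+04; ε/D = 0.0106; Haaland → f = 0.04056; ΔP_A = f(L/D)(ρV²/2) = 6.828e+04 Pa.
Pipe B: V = Q/A = 0.002806/0.002865 = 0.9792 m/s; Re = 2.191e+04; ε/D = 3.81e-05; Haaland → f = 0.02523; ΔP_B = f(L/D)(ρV²/2) = 2.001e+04 Pa.
ΔP_A/ΔP_B = 6.828e+04/2.001e+04 = 3.41.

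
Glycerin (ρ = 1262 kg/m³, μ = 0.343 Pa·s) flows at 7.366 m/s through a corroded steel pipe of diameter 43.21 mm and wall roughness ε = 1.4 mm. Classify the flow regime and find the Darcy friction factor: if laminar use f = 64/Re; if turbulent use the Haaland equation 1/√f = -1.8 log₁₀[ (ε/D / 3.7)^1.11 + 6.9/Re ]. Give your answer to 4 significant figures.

Re = ρVD/μ = 1262·7.366·0.04321/0.343 = 1171.
Re < 2300 → laminar, so f = 64/Re = 0.05465 (roughness is irrelevant in laminar flow).

f ≈ 0.05465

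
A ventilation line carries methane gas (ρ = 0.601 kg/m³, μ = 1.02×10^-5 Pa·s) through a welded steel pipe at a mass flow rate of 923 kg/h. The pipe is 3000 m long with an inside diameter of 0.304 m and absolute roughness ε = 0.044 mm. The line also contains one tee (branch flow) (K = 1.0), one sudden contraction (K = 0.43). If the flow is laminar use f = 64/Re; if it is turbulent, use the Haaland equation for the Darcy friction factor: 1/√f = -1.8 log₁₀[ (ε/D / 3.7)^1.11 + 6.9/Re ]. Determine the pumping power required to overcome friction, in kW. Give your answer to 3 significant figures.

ṁ = 923 kg/h = 923/3600 = 0.2564 kg/s.
A = πD²/4 = π(0.304)²/4 = 0.07258 m²; mean velocity V = ṁ/(ρA) = 0.2564/(0.601 · 0.07258) = 5.877 m/s.
Reynolds number Re = ρVD/μ = 0.601 · 5.877 · 0.304 / 1.02e-05 = 1.053e+05.
Re > 4000 → turbulent. Relative roughness ε/D = 4.4e-05/0.304 = 0.000145. Haaland: 1/√f = -1.8 log₁₀[(0.000145/3.7)^1.11 + 6.9/1.053e+05] = -1.8 log₁₀[1.28e-05 + 6.55e-05] = 7.391, so f = 0.01831.
Total minor-loss coefficient ΣK = 1·1 + 1·0.43 = 1.43.
ΔP = [f·L/D + ΣK]·(ρV²/2) = [0.01831·3000/0.304 + 1.43]·(0.601·5.877²/2) = [180.7 + 1.43]·10.38 = 1890 Pa.
Q = ṁ/ρ = 0.2564/0.601 = 0.4266 m³/s.
Pumping power P = QΔP = 0.4266·1890 = 806.4 W = 0.806 kW.

P ≈ 0.806 kW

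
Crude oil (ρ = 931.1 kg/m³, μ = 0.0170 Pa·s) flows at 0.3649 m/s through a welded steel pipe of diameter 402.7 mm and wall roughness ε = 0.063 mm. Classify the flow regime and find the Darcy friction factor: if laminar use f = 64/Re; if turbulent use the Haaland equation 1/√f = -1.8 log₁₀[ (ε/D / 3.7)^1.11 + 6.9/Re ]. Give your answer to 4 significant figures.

Re = ρVD/μ = 931.1·0.3649·0.4027/0.017 = 8048.
Re > 4000 → turbulent. ε/D = 6.3e-05/0.4027 = 0.000156; Haaland: 1/√f = -1.8 log₁₀[1.4e-05 + 0.000857] = 5.508, so f = 0.03297.

f ≈ 0.03297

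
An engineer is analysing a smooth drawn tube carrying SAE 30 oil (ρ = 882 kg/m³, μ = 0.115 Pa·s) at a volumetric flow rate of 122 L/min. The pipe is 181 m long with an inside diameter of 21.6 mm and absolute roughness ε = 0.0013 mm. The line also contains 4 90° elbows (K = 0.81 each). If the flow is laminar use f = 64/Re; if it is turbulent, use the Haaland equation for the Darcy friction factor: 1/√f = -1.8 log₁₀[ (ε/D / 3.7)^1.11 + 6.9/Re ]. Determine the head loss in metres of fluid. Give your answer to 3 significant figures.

Q = 122 L/min = 122/60000 = 0.002033 m³/s.
Cross-sectional area A = πD²/4 = π(0.0216)²/4 = 0.0003664 m²; mean velocity V = Q/A = 0.002033/0.0003664 = 5.549 m/s.
Reynolds number Re = ρVD/μ = 882 · 5.549 · 0.0216 / 0.115 = 919.3.
Re < 2300 → laminar flow, so f = 64/Re = 64/919.3 = 0.06962 (the turbulent correlation is not needed).
Total minor-loss coefficient ΣK = 4·0.81 = 3.24.
ΔP = [f·L/D + ΣK]·(ρV²/2) = [0.06962·181/0.0216 + 3.24]·(882·5.549²/2) = [583.4 + 3.24]·1.358e+04 = 7.966e+06 Pa.
Head loss h_f = ΔP/(ρg) = 7.966e+06/(882·9.81) = 921 m.

h_f ≈ 921 m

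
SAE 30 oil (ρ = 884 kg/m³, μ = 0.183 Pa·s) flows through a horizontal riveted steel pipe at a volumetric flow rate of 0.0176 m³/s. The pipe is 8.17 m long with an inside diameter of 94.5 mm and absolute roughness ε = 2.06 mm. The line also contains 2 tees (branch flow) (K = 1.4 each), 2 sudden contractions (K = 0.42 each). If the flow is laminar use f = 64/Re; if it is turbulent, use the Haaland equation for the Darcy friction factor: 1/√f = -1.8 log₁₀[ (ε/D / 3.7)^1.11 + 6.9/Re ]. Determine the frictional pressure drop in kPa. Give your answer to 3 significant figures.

ΔP ≈ 23.6 kPa

Cross-sectional area A = πD²/4 = π(0.0945)²/4 = 0.007014 m²; mean velocity V = Q/A = 0.0176/0.007014 = 2.509 m/s.
Reynolds number Re = ρVD/μ = 884 · 2.509 · 0.0945 / 0.183 = 1145.
Re < 2300 → laminar flow, so f = 64/Re = 64/1145 = 0.05587 (the turbulent correlation is not needed).
Total minor-loss coefficient ΣK = 2·1.4 + 2·0.42 = 3.64.
ΔP = [f·L/D + ΣK]·(ρV²/2) = [0.05587·8.17/0.0945 + 3.64]·(884·2.509²/2) = [4.83 + 3.64]·2783 = 2.357e+04 Pa.
ΔP = 2.357e+04 Pa = 23.6 kPa.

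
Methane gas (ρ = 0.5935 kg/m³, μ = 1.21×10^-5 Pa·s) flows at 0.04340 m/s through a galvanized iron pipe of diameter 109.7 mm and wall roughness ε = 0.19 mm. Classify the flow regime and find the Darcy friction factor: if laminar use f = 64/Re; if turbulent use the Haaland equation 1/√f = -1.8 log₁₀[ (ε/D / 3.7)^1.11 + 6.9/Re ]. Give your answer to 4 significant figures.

f ≈ 0.2741

Re = ρVD/μ = 0.5935·0.0434·0.1097/1.21e-05 = 233.5.
Re < 2300 → laminar, so f = 64/Re = 0.2741 (roughness is irrelevant in laminar flow).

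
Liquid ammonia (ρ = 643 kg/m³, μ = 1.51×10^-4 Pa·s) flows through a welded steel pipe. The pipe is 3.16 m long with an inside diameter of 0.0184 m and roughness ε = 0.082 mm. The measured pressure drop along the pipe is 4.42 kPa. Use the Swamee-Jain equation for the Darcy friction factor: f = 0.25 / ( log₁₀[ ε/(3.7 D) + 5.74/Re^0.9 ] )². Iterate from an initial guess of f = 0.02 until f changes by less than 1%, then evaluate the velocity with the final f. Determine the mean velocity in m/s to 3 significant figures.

V ≈ 1.62 m/s

Rearranging Darcy-Weisbach: V = √(2·ΔP·D/(f·L·ρ)). With ε/D = 8.2e-05/0.0184 = 0.00446, iterate starting from f = 0.02:
  f = 0.02 → V = √(2·4420·0.0184/(0.02·3.16·643)) = 2.001 m/s; Re = ρVD/μ = 1.568e+05; f → 0.03019
  f = 0.03019 → V = 1.628 m/s; Re = 1.276e+05; f → 0.03036
Converged (Δf/f < 1%). With the final f = 0.03036: V = √(2·4420·0.0184/(0.03036·3.16·643)) = 1.624 m/s.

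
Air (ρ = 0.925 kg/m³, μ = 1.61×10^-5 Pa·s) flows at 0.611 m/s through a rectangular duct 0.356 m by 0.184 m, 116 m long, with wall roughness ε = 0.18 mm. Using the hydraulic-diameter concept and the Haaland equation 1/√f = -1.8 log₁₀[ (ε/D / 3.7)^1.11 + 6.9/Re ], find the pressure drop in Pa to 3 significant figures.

Hydraulic diameter D_h = 4A/P = 4·(0.356·0.184)/(2·(0.356+0.184)) = 0.262/1.08 = 0.2426 m.
Re = ρVD_h/μ = 0.925·0.611·0.2426/1.61e-05 = 8516.
ε/D_h = 0.00018/0.2426 = 0.000742; Haaland gives 1/√f = -1.8 log₁₀[7.86e-05+0.00081] = 5.492, so f = 0.03315.
ΔP = f(L/D_h)(ρV²/2) = 0.03315·116/0.2426·0.1727 = 2.737 Pa.

ΔP ≈ 2.74 Pa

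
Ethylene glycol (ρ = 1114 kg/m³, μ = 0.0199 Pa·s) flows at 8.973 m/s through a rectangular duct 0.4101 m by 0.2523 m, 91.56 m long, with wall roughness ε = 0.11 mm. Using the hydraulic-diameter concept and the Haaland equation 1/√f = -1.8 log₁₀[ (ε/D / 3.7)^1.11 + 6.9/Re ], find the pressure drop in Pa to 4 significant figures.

Hydraulic diameter D_h = 4A/P = 4·(0.4101·0.2523)/(2·(0.4101+0.2523)) = 0.4139/1.325 = 0.3124 m.
Re = ρVD_h/μ = 1114·8.973·0.3124/0.0199 = 1.569e+05.
ε/D_h = 0.00011/0.3124 = 0.000352; Haaland gives 1/√f = -1.8 log₁₀[3.44e-05+4.4e-05] = 7.391, so f = 0.01831.
ΔP = f(L/D_h)(ρV²/2) = 0.01831·91.56/0.3124·4.485e+04 = 2.406e+05 Pa.

ΔP ≈ 240600 Pa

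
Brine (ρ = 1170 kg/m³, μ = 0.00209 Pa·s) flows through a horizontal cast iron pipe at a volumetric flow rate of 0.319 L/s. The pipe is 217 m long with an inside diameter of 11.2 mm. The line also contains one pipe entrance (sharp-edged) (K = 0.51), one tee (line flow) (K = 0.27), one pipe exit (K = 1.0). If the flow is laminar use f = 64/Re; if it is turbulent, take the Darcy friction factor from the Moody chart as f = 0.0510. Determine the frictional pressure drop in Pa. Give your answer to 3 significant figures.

Q = 0.319 L/s = 0.319/1000 = 0.000319 m³/s.
Cross-sectional area A = πD²/4 = π(0.0112)²/4 = 9.852e-05 m²; mean velocity V = Q/A = 0.000319/9.852e-05 = 3.238 m/s.
Reynolds number Re = ρVD/μ = 1170 · 3.238 · 0.0112 / 0.00209 = 2.03e+04.
Re > 4000 → turbulent; use the Moody-chart value f = 0.0510.
Total minor-loss coefficient ΣK = 1·0.51 + 1·0.27 + 1·1 = 1.78.
ΔP = [f·L/D + ΣK]·(ρV²/2) = [0.051·217/0.0112 + 1.78]·(1170·3.238²/2) = [988.1 + 1.78]·6133 = 6.071e+06 Pa.

ΔP ≈ 6.07×10^6 Pa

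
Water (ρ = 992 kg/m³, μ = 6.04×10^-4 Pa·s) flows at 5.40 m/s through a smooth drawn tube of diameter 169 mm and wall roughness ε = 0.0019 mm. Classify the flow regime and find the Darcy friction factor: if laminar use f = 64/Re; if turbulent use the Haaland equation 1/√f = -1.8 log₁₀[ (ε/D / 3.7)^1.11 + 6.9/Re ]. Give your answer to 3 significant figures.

f ≈ 0.0111

Re = ρVD/μ = 992·5.4·0.169/0.000604 = 1.499e+06.
Re > 4000 → turbulent. ε/D = 1.9e-06/0.169 = 1.12e-05; Haaland: 1/√f = -1.8 log₁₀[7.51e-07 + 4.6e-06] = 9.488, so f = 0.01111.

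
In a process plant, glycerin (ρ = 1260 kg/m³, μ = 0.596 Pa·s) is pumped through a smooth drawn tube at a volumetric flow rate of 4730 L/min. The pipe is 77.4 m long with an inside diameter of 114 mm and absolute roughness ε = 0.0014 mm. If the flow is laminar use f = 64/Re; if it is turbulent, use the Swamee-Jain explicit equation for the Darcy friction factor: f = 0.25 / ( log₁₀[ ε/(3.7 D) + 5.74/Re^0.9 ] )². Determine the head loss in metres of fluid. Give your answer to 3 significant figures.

h_f ≈ 71.0 m

Q = 4730 L/min = 4730/60000 = 0.07883 m³/s.
Cross-sectional area A = πD²/4 = π(0.114)²/4 = 0.01021 m²; mean velocity V = Q/A = 0.07883/0.01021 = 7.723 m/s.
Reynolds number Re = ρVD/μ = 1260 · 7.723 · 0.114 / 0.596 = 1861.
Re < 2300 → laminar flow, so f = 64/Re = 64/1861 = 0.03438 (the turbulent correlation is not needed).
Darcy-Weisbach: ΔP = f(L/D)(ρV²/2) = 0.03438·(77.4/0.114)·(1260·7.723²/2) = 0.03438·678.9·3.758e+04 = 8.773e+05 Pa.
Head loss h_f = ΔP/(ρg) = 8.773e+05/(1260·9.81) = 71.0 m.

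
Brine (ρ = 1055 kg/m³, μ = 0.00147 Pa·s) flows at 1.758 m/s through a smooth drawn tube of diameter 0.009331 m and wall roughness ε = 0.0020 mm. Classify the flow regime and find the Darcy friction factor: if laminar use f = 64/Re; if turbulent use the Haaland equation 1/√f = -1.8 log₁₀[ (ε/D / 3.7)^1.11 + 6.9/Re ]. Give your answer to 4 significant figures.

f ≈ 0.02981

Re = ρVD/μ = 1055·1.758·0.009331/0.00147 = 1.177e+04.
Re > 4000 → turbulent. ε/D = 2e-06/0.009331 = 0.000214; Haaland: 1/√f = -1.8 log₁₀[1.98e-05 + 0.000586] = 5.792, so f = 0.02981.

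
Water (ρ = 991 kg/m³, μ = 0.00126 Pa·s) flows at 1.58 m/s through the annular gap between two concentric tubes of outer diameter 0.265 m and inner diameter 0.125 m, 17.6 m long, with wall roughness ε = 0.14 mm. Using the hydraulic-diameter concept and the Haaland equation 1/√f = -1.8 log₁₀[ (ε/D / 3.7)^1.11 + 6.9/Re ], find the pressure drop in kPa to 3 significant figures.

ΔP ≈ 3.28 kPa

Hydraulic diameter D_h = 4A/P = D_o - D_i = 0.265 - 0.125 = 0.14 m.
Re = ρVD_h/μ = 991·1.58·0.14/0.00126 = 1.74e+05.
ε/D_h = 0.00014/0.14 = 0.001; Haaland gives 1/√f = -1.8 log₁₀[0.000109+3.97e-05] = 6.888, so f = 0.02108.
ΔP = f(L/D_h)(ρV²/2) = 0.02108·17.6/0.14·1237 = 3278 Pa.
ΔP = 3.28 kPa.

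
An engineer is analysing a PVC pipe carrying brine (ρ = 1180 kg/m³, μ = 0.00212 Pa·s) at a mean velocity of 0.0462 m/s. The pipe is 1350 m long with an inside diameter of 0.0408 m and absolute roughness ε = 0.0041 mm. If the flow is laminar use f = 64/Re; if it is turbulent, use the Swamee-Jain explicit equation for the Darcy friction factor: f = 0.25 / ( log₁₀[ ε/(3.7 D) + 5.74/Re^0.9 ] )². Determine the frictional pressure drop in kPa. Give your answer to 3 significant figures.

Reynolds number Re = ρVD/μ = 1180 · 0.0462 · 0.0408 / 0.00212 = 1049.
Re < 2300 → laminar flow, so f = 64/Re = 64/1049 = 0.061 (the turbulent correlation is not needed).
Darcy-Weisbach: ΔP = f(L/D)(ρV²/2) = 0.061·(1350/0.0408)·(1180·0.0462²/2) = 0.061·3.309e+04·1.259 = 2542 Pa.
ΔP = 2542 Pa = 2.54 kPa.

ΔP ≈ 2.54 kPa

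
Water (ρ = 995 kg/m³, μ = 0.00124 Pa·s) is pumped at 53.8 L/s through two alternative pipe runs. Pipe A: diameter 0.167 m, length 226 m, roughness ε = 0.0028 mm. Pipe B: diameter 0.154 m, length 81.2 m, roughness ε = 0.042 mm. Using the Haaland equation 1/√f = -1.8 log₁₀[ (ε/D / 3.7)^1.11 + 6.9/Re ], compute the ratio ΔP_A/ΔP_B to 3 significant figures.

ΔP_A/ΔP_B ≈ 1.62

Pipe A: V = Q/A = 0.0538/0.0219 = 2.456 m/s; Re = 3.291e+05; ε/D = 1.68e-05; Haaland → f = 0.01424; ΔP_A = f(L/D)(ρV²/2) = 5.785e+04 Pa.
Pipe B: V = Q/A = 0.0538/0.01863 = 2.888 m/s; Re = 3.569e+05; ε/D = 0.000273; Haaland → f = 0.01635; ΔP_B = f(L/D)(ρV²/2) = 3.578e+04 Pa.
ΔP_A/ΔP_B = 5.785e+04/3.578e+04 = 1.62.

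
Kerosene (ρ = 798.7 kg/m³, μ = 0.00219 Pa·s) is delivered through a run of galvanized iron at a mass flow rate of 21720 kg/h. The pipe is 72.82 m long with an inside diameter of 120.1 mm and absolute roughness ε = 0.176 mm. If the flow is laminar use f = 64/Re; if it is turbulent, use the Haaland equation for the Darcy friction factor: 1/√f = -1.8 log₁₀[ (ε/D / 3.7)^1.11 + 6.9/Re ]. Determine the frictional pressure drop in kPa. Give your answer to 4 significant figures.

ṁ = 21720 kg/h = 21720/3600 = 6.033 kg/s.
A = πD²/4 = π(0.1201)²/4 = 0.01133 m²; mean velocity V = ṁ/(ρA) = 6.033/(798.7 · 0.01133) = 0.6668 m/s.
Reynolds number Re = ρVD/μ = 798.7 · 0.6668 · 0.1201 / 0.00219 = 2.921e+04.
Re > 4000 → turbulent. Relative roughness ε/D = 0.000176/0.1201 = 0.00147. Haaland: 1/√f = -1.8 log₁₀[(0.00147/3.7)^1.11 + 6.9/2.921e+04] = -1.8 log₁₀[0.000167 + 0.000236] = 6.109, so f = 0.02679.
Darcy-Weisbach: ΔP = f(L/D)(ρV²/2) = 0.02679·(72.82/0.1201)·(798.7·0.6668²/2) = 0.02679·606.3·177.6 = 2884 Pa.
ΔP = 2884 Pa = 2.884 kPa.

ΔP ≈ 2.884 kPa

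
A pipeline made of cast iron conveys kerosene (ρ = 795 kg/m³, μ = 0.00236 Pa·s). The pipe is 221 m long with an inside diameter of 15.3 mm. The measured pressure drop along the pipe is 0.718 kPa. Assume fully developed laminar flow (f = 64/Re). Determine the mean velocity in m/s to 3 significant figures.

For laminar flow, f = 64/Re with Re = ρVD/μ, so Darcy-Weisbach reduces to ΔP = 32μLV/D². Solving for V: V = ΔP·D²/(32μL) = 718·(0.0153)²/(32·0.00236·221) = 0.01007 m/s.
Check: Re = ρVD/μ = 795·0.01007·0.0153/0.00236 = 51.9 < 2300, so the laminar assumption holds.

V ≈ 0.0101 m/s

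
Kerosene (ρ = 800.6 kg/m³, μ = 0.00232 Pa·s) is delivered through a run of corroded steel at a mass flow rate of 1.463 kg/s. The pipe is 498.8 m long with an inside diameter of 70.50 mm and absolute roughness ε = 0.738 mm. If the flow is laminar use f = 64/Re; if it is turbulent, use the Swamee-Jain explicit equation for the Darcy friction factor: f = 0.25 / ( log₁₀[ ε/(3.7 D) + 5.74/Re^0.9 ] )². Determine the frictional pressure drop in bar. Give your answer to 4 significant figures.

A = πD²/4 = π(0.0705)²/4 = 0.003904 m²; mean velocity V = ṁ/(ρA) = 1.463/(800.6 · 0.003904) = 0.4681 m/s.
Reynolds number Re = ρVD/μ = 800.6 · 0.4681 · 0.0705 / 0.00232 = 1.139e+04.
Re > 4000 → turbulent. Relative roughness ε/D = 0.000738/0.0705 = 0.0105. Swamee-Jain: f = 0.25/(log₁₀[0.0105/3.7 + 5.74/1.139e+04^0.9])² = 0.25/(log₁₀[0.00283 + 0.00128])² = 0.25/(-2.386)² = 0.04391.
Darcy-Weisbach: ΔP = f(L/D)(ρV²/2) = 0.04391·(498.8/0.0705)·(800.6·0.4681²/2) = 0.04391·7075·87.72 = 2.726e+04 Pa.
ΔP = 2.726e+04 Pa = 0.2726 bar.

ΔP ≈ 0.2726 bar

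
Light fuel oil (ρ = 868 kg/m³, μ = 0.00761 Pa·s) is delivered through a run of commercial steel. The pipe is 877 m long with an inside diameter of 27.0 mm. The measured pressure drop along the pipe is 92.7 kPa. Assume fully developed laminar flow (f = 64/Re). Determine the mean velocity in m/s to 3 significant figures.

V ≈ 0.316 m/s

For laminar flow, f = 64/Re with Re = ρVD/μ, so Darcy-Weisbach reduces to ΔP = 32μLV/D². Solving for V: V = ΔP·D²/(32μL) = 9.27e+04·(0.027)²/(32·0.00761·877) = 0.3164 m/s.
Check: Re = ρVD/μ = 868·0.3164·0.027/0.00761 = 974.5 < 2300, so the laminar assumption holds.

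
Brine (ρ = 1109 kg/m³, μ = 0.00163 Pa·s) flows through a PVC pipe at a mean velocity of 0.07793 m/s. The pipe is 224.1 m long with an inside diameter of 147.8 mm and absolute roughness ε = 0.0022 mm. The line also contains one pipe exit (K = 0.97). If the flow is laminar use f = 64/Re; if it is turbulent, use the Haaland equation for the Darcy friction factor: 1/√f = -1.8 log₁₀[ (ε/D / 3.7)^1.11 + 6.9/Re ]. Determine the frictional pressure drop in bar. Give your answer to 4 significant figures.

ΔP ≈ 0.001721 bar

Reynolds number Re = ρVD/μ = 1109 · 0.07793 · 0.1478 / 0.00163 = 7837.
Re > 4000 → turbulent. Relative roughness ε/D = 2.2e-06/0.1478 = 1.49e-05. Haaland: 1/√f = -1.8 log₁₀[(1.49e-05/3.7)^1.11 + 6.9/7837] = -1.8 log₁₀[1.03e-06 + 0.00088] = 5.499, so f = 0.03307.
Total minor-loss coefficient ΣK = 1·0.97 = 0.97.
ΔP = [f·L/D + ΣK]·(ρV²/2) = [0.03307·224.1/0.1478 + 0.97]·(1109·0.07793²/2) = [50.15 + 0.97]·3.368 = 172.1 Pa.
ΔP = 172.1 Pa = 0.001721 bar.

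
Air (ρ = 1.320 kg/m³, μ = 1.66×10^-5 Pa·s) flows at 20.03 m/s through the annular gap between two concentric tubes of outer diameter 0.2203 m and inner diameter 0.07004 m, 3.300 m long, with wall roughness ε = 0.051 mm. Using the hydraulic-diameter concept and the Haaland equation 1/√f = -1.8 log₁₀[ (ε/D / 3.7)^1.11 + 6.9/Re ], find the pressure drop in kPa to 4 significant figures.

ΔP ≈ 0.1013 kPa

Hydraulic diameter D_h = 4A/P = D_o - D_i = 0.2203 - 0.07004 = 0.1503 m.
Re = ρVD_h/μ = 1.32·20.03·0.1503/1.66e-05 = 2.393e+05.
ε/D_h = 5.1e-05/0.1503 = 0.000339; Haaland gives 1/√f = -1.8 log₁₀[3.3e-05+2.88e-05] = 7.576, so f = 0.01742.
ΔP = f(L/D_h)(ρV²/2) = 0.01742·3.3/0.1503·264.8 = 101.3 Pa.
ΔP = 0.1013 kPa.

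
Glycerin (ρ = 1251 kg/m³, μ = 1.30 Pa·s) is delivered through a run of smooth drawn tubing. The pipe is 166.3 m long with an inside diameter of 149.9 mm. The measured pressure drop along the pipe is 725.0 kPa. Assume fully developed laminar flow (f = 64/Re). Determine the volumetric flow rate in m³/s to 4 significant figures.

For laminar flow, f = 64/Re with Re = ρVD/μ, so Darcy-Weisbach reduces to ΔP = 32μLV/D². Solving for V: V = ΔP·D²/(32μL) = 7.25e+05·(0.1499)²/(32·1.3·166.3) = 2.355 m/s.
Check: Re = ρVD/μ = 1251·2.355·0.1499/1.3 = 339.7 < 2300, so the laminar assumption holds.
Q = V·A = 2.355·(π/4·0.1499²) = 0.04156 m³/s = 0.04156 m³/s.

Q ≈ 0.04156 m³/s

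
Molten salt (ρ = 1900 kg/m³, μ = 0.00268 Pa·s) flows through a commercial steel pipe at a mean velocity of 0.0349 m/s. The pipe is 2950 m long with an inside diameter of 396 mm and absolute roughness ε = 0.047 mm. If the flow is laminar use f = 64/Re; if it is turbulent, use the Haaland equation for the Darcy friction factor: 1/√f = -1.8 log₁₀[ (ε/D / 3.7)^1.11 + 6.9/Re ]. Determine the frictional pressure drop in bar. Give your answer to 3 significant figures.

Reynolds number Re = ρVD/μ = 1900 · 0.0349 · 0.396 / 0.00268 = 9798.
Re > 4000 → turbulent. Relative roughness ε/D = 4.7e-05/0.396 = 0.000119. Haaland: 1/√f = -1.8 log₁₀[(0.000119/3.7)^1.11 + 6.9/9798] = -1.8 log₁₀[1.03e-05 + 0.000704] = 5.663, so f = 0.03118.
Darcy-Weisbach: ΔP = f(L/D)(ρV²/2) = 0.03118·(2950/0.396)·(1900·0.0349²/2) = 0.03118·7449·1.157 = 268.8 Pa.
ΔP = 268.8 Pa = 0.00269 bar.

ΔP ≈ 0.00269 bar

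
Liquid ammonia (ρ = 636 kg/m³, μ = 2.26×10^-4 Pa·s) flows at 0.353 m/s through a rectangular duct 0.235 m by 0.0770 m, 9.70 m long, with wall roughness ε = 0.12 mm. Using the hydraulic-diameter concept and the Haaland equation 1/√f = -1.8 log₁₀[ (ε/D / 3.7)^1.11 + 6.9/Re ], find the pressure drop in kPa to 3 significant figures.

ΔP ≈ 0.0723 kPa

Hydraulic diameter D_h = 4A/P = 4·(0.235·0.077)/(2·(0.235+0.077)) = 0.07238/0.624 = 0.116 m.
Re = ρVD_h/μ = 636·0.353·0.116/0.000226 = 1.152e+05.
ε/D_h = 0.00012/0.116 = 0.00103; Haaland gives 1/√f = -1.8 log₁₀[0.000114+5.99e-05] = 6.769, so f = 0.02182.
ΔP = f(L/D_h)(ρV²/2) = 0.02182·9.7/0.116·39.63 = 72.32 Pa.
ΔP = 0.0723 kPa.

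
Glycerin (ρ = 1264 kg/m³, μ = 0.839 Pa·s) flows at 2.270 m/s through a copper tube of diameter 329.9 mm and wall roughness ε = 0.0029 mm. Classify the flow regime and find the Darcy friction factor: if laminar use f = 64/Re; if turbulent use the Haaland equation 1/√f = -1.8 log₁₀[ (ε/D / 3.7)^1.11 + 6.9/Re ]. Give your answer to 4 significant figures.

f ≈ 0.05673

Re = ρVD/μ = 1264·2.27·0.3299/0.839 = 1128.
Re < 2300 → laminar, so f = 64/Re = 0.05673 (roughness is irrelevant in laminar flow).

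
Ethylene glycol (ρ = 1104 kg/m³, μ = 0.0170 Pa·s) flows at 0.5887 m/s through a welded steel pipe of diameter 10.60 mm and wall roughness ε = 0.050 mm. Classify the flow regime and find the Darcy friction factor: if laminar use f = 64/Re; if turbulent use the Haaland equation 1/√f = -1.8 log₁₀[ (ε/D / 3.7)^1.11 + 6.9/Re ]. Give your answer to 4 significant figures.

f ≈ 0.1579

Re = ρVD/μ = 1104·0.5887·0.0106/0.017 = 405.2.
Re < 2300 → laminar, so f = 64/Re = 0.1579 (roughness is irrelevant in laminar flow).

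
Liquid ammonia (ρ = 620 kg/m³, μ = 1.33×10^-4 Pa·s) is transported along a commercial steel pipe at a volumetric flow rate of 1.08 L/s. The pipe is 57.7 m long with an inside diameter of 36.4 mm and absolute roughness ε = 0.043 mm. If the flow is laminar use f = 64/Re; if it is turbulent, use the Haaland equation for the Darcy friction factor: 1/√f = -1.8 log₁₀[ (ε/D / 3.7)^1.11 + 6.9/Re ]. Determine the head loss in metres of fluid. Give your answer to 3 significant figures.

h_f ≈ 1.89 m

Q = 1.08 L/s = 1.08/1000 = 0.00108 m³/s.
Cross-sectional area A = πD²/4 = π(0.0364)²/4 = 0.001041 m²; mean velocity V = Q/A = 0.00108/0.001041 = 1.038 m/s.
Reynolds number Re = ρVD/μ = 620 · 1.038 · 0.0364 / 0.000133 = 1.761e+05.
Re > 4000 → turbulent. Relative roughness ε/D = 4.3e-05/0.0364 = 0.00118. Haaland: 1/√f = -1.8 log₁₀[(0.00118/3.7)^1.11 + 6.9/1.761e+05] = -1.8 log₁₀[0.000132 + 3.92e-05] = 6.781, so f = 0.02175.
Darcy-Weisbach: ΔP = f(L/D)(ρV²/2) = 0.02175·(57.7/0.0364)·(620·1.038²/2) = 0.02175·1585·333.9 = 1.151e+04 Pa.
Head loss h_f = ΔP/(ρg) = 1.151e+04/(620·9.81) = 1.89 m.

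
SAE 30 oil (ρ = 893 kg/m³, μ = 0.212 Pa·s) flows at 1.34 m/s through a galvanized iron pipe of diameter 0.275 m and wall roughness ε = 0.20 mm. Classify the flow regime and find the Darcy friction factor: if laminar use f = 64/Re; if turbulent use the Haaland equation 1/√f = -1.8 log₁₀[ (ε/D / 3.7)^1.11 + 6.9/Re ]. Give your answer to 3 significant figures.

Re = ρVD/μ = 893·1.34·0.275/0.212 = 1552.
Re < 2300 → laminar, so f = 64/Re = 0.04123 (roughness is irrelevant in laminar flow).

f ≈ 0.0412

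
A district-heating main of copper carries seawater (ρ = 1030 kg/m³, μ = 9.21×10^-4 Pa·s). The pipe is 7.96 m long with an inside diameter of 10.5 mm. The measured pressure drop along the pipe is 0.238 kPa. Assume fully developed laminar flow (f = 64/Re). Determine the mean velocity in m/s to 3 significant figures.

V ≈ 0.112 m/s

For laminar flow, f = 64/Re with Re = ρVD/μ, so Darcy-Weisbach reduces to ΔP = 32μLV/D². Solving for V: V = ΔP·D²/(32μL) = 238·(0.0105)²/(32·0.000921·7.96) = 0.1118 m/s.
Check: Re = ρVD/μ = 1030·0.1118·0.0105/0.000921 = 1313 < 2300, so the laminar assumption holds.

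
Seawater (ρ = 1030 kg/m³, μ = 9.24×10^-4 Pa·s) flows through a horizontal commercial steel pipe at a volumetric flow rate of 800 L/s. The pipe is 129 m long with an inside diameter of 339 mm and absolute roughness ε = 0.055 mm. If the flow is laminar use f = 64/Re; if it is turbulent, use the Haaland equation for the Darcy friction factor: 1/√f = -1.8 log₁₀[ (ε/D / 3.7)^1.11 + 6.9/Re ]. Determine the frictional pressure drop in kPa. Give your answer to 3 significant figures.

Q = 800 L/s = 800/1000 = 0.8 m³/s.
Cross-sectional area A = πD²/4 = π(0.339)²/4 = 0.09026 m²; mean velocity V = Q/A = 0.8/0.09026 = 8.863 m/s.
Reynolds number Re = ρVD/μ = 1030 · 8.863 · 0.339 / 0.000924 = 3.349e+06.
Re > 4000 → turbulent. Relative roughness ε/D = 5.5e-05/0.339 = 0.000162. Haaland: 1/√f = -1.8 log₁₀[(0.000162/3.7)^1.11 + 6.9/3.349e+06] = -1.8 log₁₀[1.45e-05 + 2.06e-06] = 8.604, so f = 0.01351.
Darcy-Weisbach: ΔP = f(L/D)(ρV²/2) = 0.01351·(129/0.339)·(1030·8.863²/2) = 0.01351·380.5·4.046e+04 = 2.08e+05 Pa.
ΔP = 2.08e+05 Pa = 208 kPa.

ΔP ≈ 208 kPa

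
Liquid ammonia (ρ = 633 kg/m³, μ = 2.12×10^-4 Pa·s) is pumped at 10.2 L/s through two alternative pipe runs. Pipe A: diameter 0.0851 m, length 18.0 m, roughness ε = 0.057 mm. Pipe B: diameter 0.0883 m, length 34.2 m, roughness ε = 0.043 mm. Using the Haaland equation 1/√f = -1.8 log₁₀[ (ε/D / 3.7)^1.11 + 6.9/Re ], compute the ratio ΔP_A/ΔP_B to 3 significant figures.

Pipe A: V = Q/A = 0.0102/0.005688 = 1.793 m/s; Re = 4.557e+05; ε/D = 0.00067; Haaland → f = 0.01864; ΔP_A = f(L/D)(ρV²/2) = 4013 Pa.
Pipe B: V = Q/A = 0.0102/0.006124 = 1.666 m/s; Re = 4.392e+05; ε/D = 0.000487; Haaland → f = 0.0176; ΔP_B = f(L/D)(ρV²/2) = 5987 Pa.
ΔP_A/ΔP_B = 4013/5987 = 0.670.

ΔP_A/ΔP_B ≈ 0.670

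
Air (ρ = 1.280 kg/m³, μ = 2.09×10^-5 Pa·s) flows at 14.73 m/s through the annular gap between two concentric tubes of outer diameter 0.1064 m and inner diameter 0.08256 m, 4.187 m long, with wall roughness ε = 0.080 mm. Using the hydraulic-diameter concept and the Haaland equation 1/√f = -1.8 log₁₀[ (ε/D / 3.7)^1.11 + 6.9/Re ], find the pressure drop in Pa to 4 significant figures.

ΔP ≈ 768.1 Pa

Hydraulic diameter D_h = 4A/P = D_o - D_i = 0.1064 - 0.08256 = 0.02384 m.
Re = ρVD_h/μ = 1.28·14.73·0.02384/2.09e-05 = 2.151e+04.
ε/D_h = 8e-05/0.02384 = 0.00336; Haaland gives 1/√f = -1.8 log₁₀[0.00042+0.000321] = 5.635, so f = 0.03149.
ΔP = f(L/D_h)(ρV²/2) = 0.03149·4.187/0.02384·138.9 = 768.1 Pa.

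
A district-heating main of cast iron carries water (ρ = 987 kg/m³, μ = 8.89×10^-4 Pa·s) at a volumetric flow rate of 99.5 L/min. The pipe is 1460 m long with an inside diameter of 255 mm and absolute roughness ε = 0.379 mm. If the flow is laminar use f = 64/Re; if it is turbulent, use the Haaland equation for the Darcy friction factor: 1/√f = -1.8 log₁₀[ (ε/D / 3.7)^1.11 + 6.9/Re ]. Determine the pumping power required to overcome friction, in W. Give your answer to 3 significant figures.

Q = 99.5 L/min = 99.5/60000 = 0.001658 m³/s.
Cross-sectional area A = πD²/4 = π(0.255)²/4 = 0.05107 m²; mean velocity V = Q/A = 0.001658/0.05107 = 0.03247 m/s.
Reynolds number Re = ρVD/μ = 987 · 0.03247 · 0.255 / 0.000889 = 9193.
Re > 4000 → turbulent. Relative roughness ε/D = 0.000379/0.255 = 0.00149. Haaland: 1/√f = -1.8 log₁₀[(0.00149/3.7)^1.11 + 6.9/9193] = -1.8 log₁₀[0.00017 + 0.000751] = 5.465, so f = 0.03349.
Darcy-Weisbach: ΔP = f(L/D)(ρV²/2) = 0.03349·(1460/0.255)·(987·0.03247²/2) = 0.03349·5725·0.5203 = 99.76 Pa.
Pumping power P = QΔP = 0.001658·99.76 = 0.1654 W = 0.165 W.

P ≈ 0.165 W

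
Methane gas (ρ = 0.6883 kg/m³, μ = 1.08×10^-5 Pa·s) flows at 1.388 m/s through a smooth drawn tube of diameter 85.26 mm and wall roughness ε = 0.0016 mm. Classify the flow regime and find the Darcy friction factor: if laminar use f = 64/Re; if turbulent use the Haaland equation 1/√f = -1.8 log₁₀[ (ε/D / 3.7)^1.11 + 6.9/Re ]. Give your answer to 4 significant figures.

f ≈ 0.03344

Re = ρVD/μ = 0.6883·1.388·0.08526/1.08e-05 = 7542.
Re > 4000 → turbulent. ε/D = 1.6e-06/0.08526 = 1.88e-05; Haaland: 1/√f = -1.8 log₁₀[1.33e-06 + 0.000915] = 5.468, so f = 0.03344.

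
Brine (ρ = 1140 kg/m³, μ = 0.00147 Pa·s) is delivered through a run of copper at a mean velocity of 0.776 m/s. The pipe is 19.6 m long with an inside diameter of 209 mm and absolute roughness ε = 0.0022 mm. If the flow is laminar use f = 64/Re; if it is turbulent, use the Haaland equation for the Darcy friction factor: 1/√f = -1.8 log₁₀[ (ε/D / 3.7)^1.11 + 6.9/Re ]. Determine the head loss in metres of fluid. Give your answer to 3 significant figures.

h_f ≈ 0.0491 m

Reynolds number Re = ρVD/μ = 1140 · 0.776 · 0.209 / 0.00147 = 1.258e+05.
Re > 4000 → turbulent. Relative roughness ε/D = 2.2e-06/0.209 = 1.05e-05. Haaland: 1/√f = -1.8 log₁₀[(1.05e-05/3.7)^1.11 + 6.9/1.258e+05] = -1.8 log₁₀[6.98e-07 + 5.49e-05] = 7.659, so f = 0.01705.
Darcy-Weisbach: ΔP = f(L/D)(ρV²/2) = 0.01705·(19.6/0.209)·(1140·0.776²/2) = 0.01705·93.78·343.2 = 548.7 Pa.
Head loss h_f = ΔP/(ρg) = 548.7/(1140·9.81) = 0.0491 m.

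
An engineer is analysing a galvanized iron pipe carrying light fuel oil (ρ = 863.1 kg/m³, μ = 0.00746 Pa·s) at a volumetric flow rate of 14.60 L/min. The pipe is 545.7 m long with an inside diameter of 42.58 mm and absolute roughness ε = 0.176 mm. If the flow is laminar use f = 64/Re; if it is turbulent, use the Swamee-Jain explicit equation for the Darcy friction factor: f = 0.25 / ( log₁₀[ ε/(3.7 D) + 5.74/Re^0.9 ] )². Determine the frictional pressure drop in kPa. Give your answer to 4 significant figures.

ΔP ≈ 12.28 kPa

Q = 14.60 L/min = 14.60/60000 = 0.0002433 m³/s.
Cross-sectional area A = πD²/4 = π(0.04258)²/4 = 0.001424 m²; mean velocity V = Q/A = 0.0002433/0.001424 = 0.1709 m/s.
Reynolds number Re = ρVD/μ = 863.1 · 0.1709 · 0.04258 / 0.00746 = 841.8.
Re < 2300 → laminar flow, so f = 64/Re = 64/841.8 = 0.07602 (the turbulent correlation is not needed).
Darcy-Weisbach: ΔP = f(L/D)(ρV²/2) = 0.07602·(545.7/0.04258)·(863.1·0.1709²/2) = 0.07602·1.282e+04·12.6 = 1.228e+04 Pa.
ΔP = 1.228e+04 Pa = 12.28 kPa.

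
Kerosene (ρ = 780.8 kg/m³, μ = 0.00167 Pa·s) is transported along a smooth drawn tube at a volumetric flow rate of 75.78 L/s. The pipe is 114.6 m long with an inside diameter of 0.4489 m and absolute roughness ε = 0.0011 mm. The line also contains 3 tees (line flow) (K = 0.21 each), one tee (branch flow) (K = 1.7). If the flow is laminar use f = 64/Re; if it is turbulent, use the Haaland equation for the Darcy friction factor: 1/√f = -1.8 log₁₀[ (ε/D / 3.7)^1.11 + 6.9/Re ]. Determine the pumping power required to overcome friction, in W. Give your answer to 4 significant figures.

P ≈ 46.65 W

Q = 75.78 L/s = 75.78/1000 = 0.07578 m³/s.
Cross-sectional area A = πD²/4 = π(0.4489)²/4 = 0.1583 m²; mean velocity V = Q/A = 0.07578/0.1583 = 0.4788 m/s.
Reynolds number Re = ρVD/μ = 780.8 · 0.4788 · 0.4489 / 0.00167 = 1.005e+05.
Re > 4000 → turbulent. Relative roughness ε/D = 1.1e-06/0.4489 = 2.45e-06. Haaland: 1/√f = -1.8 log₁₀[(2.45e-06/3.7)^1.11 + 6.9/1.005e+05] = -1.8 log₁₀[1.38e-07 + 6.87e-05] = 7.492, so f = 0.01781.
Total minor-loss coefficient ΣK = 3·0.21 + 1·1.7 = 2.33.
ΔP = [f·L/D + ΣK]·(ρV²/2) = [0.01781·114.6/0.4489 + 2.33]·(780.8·0.4788²/2) = [4.548 + 2.33]·89.5 = 615.6 Pa.
Pumping power P = QΔP = 0.07578·615.6 = 46.649 W = 46.65 W.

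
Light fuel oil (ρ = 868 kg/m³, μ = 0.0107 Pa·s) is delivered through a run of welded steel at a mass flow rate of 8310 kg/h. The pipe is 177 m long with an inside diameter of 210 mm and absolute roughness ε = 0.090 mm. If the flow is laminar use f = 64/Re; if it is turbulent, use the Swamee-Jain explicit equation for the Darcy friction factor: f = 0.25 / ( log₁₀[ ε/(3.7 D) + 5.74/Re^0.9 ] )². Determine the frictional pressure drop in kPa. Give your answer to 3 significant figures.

ṁ = 8310 kg/h = 8310/3600 = 2.308 kg/s.
A = πD²/4 = π(0.21)²/4 = 0.03464 m²; mean velocity V = ṁ/(ρA) = 2.308/(868 · 0.03464) = 0.07678 m/s.
Reynolds number Re = ρVD/μ = 868 · 0.07678 · 0.21 / 0.0107 = 1308.
Re < 2300 → laminar flow, so f = 64/Re = 64/1308 = 0.04893 (the turbulent correlation is not needed).
Darcy-Weisbach: ΔP = f(L/D)(ρV²/2) = 0.04893·(177/0.21)·(868·0.07678²/2) = 0.04893·842.9·2.559 = 105.5 Pa.
ΔP = 105.5 Pa = 0.106 kPa.

ΔP ≈ 0.106 kPa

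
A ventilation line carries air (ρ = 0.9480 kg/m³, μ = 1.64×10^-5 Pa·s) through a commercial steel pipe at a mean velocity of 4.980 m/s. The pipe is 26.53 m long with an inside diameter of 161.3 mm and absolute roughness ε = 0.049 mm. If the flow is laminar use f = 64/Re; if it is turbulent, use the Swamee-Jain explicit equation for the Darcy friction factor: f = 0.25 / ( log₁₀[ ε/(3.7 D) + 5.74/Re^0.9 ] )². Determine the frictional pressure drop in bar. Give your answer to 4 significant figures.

ΔP ≈ 4.301×10^-4 bar

Reynolds number Re = ρVD/μ = 0.948 · 4.98 · 0.1613 / 1.64e-05 = 4.643e+04.
Re > 4000 → turbulent. Relative roughness ε/D = 4.9e-05/0.1613 = 0.000304. Swamee-Jain: f = 0.25/(log₁₀[0.000304/3.7 + 5.74/4.643e+04^0.9])² = 0.25/(log₁₀[8.21e-05 + 0.000362])² = 0.25/(-3.352)² = 0.02224.
Darcy-Weisbach: ΔP = f(L/D)(ρV²/2) = 0.02224·(26.53/0.1613)·(0.948·4.98²/2) = 0.02224·164.5·11.76 = 43.01 Pa.
ΔP = 43.01 Pa = 4.301×10^-4 bar.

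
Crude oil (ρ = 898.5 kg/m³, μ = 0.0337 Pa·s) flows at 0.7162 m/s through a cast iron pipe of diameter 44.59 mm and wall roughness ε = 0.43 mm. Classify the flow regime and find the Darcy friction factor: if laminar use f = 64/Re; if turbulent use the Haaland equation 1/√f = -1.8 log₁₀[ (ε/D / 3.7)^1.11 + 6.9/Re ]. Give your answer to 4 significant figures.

f ≈ 0.07517

Re = ρVD/μ = 898.5·0.7162·0.04459/0.0337 = 851.5.
Re < 2300 → laminar, so f = 64/Re = 0.07517 (roughness is irrelevant in laminar flow).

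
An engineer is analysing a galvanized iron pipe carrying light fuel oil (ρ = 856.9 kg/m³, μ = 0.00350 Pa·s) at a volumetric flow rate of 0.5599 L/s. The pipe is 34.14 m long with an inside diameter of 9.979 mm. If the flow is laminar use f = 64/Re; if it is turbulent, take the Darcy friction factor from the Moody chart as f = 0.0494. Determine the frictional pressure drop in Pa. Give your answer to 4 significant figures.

Q = 0.5599 L/s = 0.5599/1000 = 0.0005599 m³/s.
Cross-sectional area A = πD²/4 = π(0.009979)²/4 = 7.821e-05 m²; mean velocity V = Q/A = 0.0005599/7.821e-05 = 7.159 m/s.
Reynolds number Re = ρVD/μ = 856.9 · 7.159 · 0.009979 / 0.0035 = 1.749e+04.
Re > 4000 → turbulent; use the Moody-chart value f = 0.0494.
Darcy-Weisbach: ΔP = f(L/D)(ρV²/2) = 0.0494·(34.14/0.009979)·(856.9·7.159²/2) = 0.0494·3421·2.196e+04 = 3.711e+06 Pa.

ΔP ≈ 3711000 Pa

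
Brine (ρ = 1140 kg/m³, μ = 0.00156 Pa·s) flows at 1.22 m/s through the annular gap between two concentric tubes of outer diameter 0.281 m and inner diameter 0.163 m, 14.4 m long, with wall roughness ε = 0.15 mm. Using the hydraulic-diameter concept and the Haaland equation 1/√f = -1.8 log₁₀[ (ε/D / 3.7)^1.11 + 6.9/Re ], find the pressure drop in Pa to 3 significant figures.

Hydraulic diameter D_h = 4A/P = D_o - D_i = 0.281 - 0.163 = 0.118 m.
Re = ρVD_h/μ = 1140·1.22·0.118/0.00156 = 1.052e+05.
ε/D_h = 0.00015/0.118 = 0.00127; Haaland gives 1/√f = -1.8 log₁₀[0.000143+6.56e-05] = 6.626, so f = 0.02278.
ΔP = f(L/D_h)(ρV²/2) = 0.02278·14.4/0.118·848.4 = 2358 Pa.

ΔP ≈ 2360 Pa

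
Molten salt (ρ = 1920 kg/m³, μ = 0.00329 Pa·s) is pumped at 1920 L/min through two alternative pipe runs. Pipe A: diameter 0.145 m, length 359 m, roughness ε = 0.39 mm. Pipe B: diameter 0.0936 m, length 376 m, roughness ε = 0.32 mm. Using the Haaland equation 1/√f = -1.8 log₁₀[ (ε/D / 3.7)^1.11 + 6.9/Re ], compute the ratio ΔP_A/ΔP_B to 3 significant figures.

ΔP_A/ΔP_B ≈ 0.101

Pipe A: V = Q/A = 0.032/0.01651 = 1.938 m/s; Re = 1.64e+05; ε/D = 0.00269; Haaland → f = 0.02621; ΔP_A = f(L/D)(ρV²/2) = 2.34e+05 Pa.
Pipe B: V = Q/A = 0.032/0.006881 = 4.651 m/s; Re = 2.54e+05; ε/D = 0.00342; Haaland → f = 0.02764; ΔP_B = f(L/D)(ρV²/2) = 2.306e+06 Pa.
ΔP_A/ΔP_B = 2.34e+05/2.306e+06 = 0.101.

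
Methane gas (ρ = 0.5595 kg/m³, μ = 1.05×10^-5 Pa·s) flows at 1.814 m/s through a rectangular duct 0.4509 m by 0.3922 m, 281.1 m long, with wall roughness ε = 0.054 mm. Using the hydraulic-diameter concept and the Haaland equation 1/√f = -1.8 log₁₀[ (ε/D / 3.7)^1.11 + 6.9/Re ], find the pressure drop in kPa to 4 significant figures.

Hydraulic diameter D_h = 4A/P = 4·(0.4509·0.3922)/(2·(0.4509+0.3922)) = 0.7074/1.686 = 0.4195 m.
Re = ρVD_h/μ = 0.5595·1.814·0.4195/1.05e-05 = 4.055e+04.
ε/D_h = 5.4e-05/0.4195 = 0.000129; Haaland gives 1/√f = -1.8 log₁₀[1.12e-05+0.00017] = 6.734, so f = 0.02205.
ΔP = f(L/D_h)(ρV²/2) = 0.02205·281.1/0.4195·0.9205 = 13.6 Pa.
ΔP = 0.01360 kPa.

ΔP ≈ 0.01360 kPa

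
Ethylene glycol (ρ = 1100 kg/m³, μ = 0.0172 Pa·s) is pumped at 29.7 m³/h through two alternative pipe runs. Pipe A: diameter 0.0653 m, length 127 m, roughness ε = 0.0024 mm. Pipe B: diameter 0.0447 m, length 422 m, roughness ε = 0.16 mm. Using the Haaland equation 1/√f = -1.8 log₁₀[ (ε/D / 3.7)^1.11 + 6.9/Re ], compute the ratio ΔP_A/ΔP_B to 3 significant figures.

Pipe A: V = Q/A = 0.00825/0.003349 = 2.463 m/s; Re = 1.029e+04; ε/D = 3.68e-05; Haaland → f = 0.03068; ΔP_A = f(L/D)(ρV²/2) = 1.992e+05 Pa.
Pipe B: V = Q/A = 0.00825/0.001569 = 5.257 m/s; Re = 1.503e+04; ε/D = 0.00358; Haaland → f = 0.03338; ΔP_B = f(L/D)(ρV²/2) = 4.79e+06 Pa.
ΔP_A/ΔP_B = 1.992e+05/4.79e+06 = 0.0416.

ΔP_A/ΔP_B ≈ 0.0416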